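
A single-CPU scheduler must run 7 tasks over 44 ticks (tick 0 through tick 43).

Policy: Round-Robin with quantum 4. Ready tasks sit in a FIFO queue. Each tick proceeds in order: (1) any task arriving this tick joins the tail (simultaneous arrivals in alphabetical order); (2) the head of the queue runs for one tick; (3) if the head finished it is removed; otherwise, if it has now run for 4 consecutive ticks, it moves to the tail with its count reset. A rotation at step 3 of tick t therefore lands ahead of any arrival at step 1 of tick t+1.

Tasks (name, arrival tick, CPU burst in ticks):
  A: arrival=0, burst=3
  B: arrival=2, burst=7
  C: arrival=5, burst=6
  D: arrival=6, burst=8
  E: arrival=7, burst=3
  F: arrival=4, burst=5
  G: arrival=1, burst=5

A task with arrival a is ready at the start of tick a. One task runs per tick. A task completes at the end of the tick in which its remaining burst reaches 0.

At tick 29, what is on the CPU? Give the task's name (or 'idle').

running at tick 29 = B

t=0: queue=[A] q_used=0 → run A
t=1: queue=[A,G] q_used=1 → run A
t=2: queue=[A,G,B] q_used=2 → run A
t=3: queue=[G,B] q_used=0 → run G
t=4: queue=[G,B,F] q_used=1 → run G
t=5: queue=[G,B,F,C] q_used=2 → run G
t=6: queue=[G,B,F,C,D] q_used=3 → run G
t=7: queue=[B,F,C,D,G,E] q_used=0 → run B
t=8: queue=[B,F,C,D,G,E] q_used=1 → run B
t=9: queue=[B,F,C,D,G,E] q_used=2 → run B
t=10: queue=[B,F,C,D,G,E] q_used=3 → run B
t=11: queue=[F,C,D,G,E,B] q_used=0 → run F
t=12: queue=[F,C,D,G,E,B] q_used=1 → run F
t=13: queue=[F,C,D,G,E,B] q_used=2 → run F
t=14: queue=[F,C,D,G,E,B] q_used=3 → run F
t=15: queue=[C,D,G,E,B,F] q_used=0 → run C
t=16: queue=[C,D,G,E,B,F] q_used=1 → run C
t=17: queue=[C,D,G,E,B,F] q_used=2 → run C
t=18: queue=[C,D,G,E,B,F] q_used=3 → run C
t=19: queue=[D,G,E,B,F,C] q_used=0 → run D
t=20: queue=[D,G,E,B,F,C] q_used=1 → run D
t=21: queue=[D,G,E,B,F,C] q_used=2 → run D
t=22: queue=[D,G,E,B,F,C] q_used=3 → run D
t=23: queue=[G,E,B,F,C,D] q_used=0 → run G
t=24: queue=[E,B,F,C,D] q_used=0 → run E
t=25: queue=[E,B,F,C,D] q_used=1 → run E
t=26: queue=[E,B,F,C,D] q_used=2 → run E
t=27: queue=[B,F,C,D] q_used=0 → run B
t=28: queue=[B,F,C,D] q_used=1 → run B
t=29: queue=[B,F,C,D] q_used=2 → run B
t=30: queue=[F,C,D] q_used=0 → run F
t=31: queue=[C,D] q_used=0 → run C
t=32: queue=[C,D] q_used=1 → run C
t=33: queue=[D] q_used=0 → run D
t=34: queue=[D] q_used=1 → run D
t=35: queue=[D] q_used=2 → run D
t=36: queue=[D] q_used=3 → run D
t=37: (idle)
t=38: (idle)
t=39: (idle)
t=40: (idle)
t=41: (idle)
t=42: (idle)
t=43: (idle)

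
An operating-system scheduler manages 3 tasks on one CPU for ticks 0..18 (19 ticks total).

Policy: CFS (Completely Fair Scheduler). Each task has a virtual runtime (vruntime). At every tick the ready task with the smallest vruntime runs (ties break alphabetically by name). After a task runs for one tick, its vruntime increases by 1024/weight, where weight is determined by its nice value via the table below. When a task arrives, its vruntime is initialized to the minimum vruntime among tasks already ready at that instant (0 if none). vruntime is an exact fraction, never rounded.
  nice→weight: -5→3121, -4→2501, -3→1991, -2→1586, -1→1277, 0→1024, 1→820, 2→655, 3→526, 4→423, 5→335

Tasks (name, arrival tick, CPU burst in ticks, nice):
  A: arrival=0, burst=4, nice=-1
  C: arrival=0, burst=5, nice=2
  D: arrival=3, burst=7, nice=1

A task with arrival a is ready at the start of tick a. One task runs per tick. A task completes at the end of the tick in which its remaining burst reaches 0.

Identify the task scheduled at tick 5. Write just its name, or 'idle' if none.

t=0: vr[A=0 C=0] → run A
t=1: vr[A=1024/1277 C=0] → run C
t=2: vr[A=1024/1277 C=1024/655] → run A
t=3: vr[A=2048/1277 C=1024/655 D=1024/655] → run C
t=4: vr[A=2048/1277 C=2048/655 D=1024/655] → run D
t=5: vr[A=2048/1277 C=2048/655 D=15104/5371] → run A
t=6: vr[A=3072/1277 C=2048/655 D=15104/5371] → run A
t=7: vr[C=2048/655 D=15104/5371] → run D
t=8: vr[C=2048/655 D=109056/26855] → run C
t=9: vr[C=3072/655 D=109056/26855] → run D
t=10: vr[C=3072/655 D=142592/26855] → run C
t=11: vr[C=4096/655 D=142592/26855] → run D
t=12: vr[C=4096/655 D=176128/26855] → run C
t=13: vr[D=176128/26855] → run D
t=14: vr[D=209664/26855] → run D
t=15: vr[D=48640/5371] → run D
t=16: (idle)
t=17: (idle)
t=18: (idle)

running at tick 5 = A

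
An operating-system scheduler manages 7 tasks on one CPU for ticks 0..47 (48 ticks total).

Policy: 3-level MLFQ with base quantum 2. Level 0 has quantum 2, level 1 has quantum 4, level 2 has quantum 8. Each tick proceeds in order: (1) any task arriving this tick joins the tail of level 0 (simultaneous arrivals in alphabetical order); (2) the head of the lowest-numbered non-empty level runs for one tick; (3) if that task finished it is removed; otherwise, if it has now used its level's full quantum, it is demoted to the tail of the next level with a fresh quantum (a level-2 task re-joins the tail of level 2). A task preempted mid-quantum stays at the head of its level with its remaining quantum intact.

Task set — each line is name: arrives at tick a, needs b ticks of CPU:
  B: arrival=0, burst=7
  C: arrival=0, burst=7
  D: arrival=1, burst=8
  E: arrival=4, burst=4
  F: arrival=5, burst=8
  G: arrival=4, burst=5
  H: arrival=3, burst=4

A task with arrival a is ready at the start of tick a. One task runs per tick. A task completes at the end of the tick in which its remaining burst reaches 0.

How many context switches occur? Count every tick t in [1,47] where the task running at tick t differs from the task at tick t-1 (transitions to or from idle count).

t=0: L0/L1/L2 = BC/-/- → run B
t=1: L0/L1/L2 = BCD/-/- → run B
t=2: L0/L1/L2 = CD/B/- → run C
t=3: L0/L1/L2 = CDH/B/- → run C
t=4: L0/L1/L2 = DHEG/BC/- → run D
t=5: L0/L1/L2 = DHEGF/BC/- → run D
t=6: L0/L1/L2 = HEGF/BCD/- → run H
t=7: L0/L1/L2 = HEGF/BCD/- → run H
t=8: L0/L1/L2 = EGF/BCDH/- → run E
t=9: L0/L1/L2 = EGF/BCDH/- → run E
t=10: L0/L1/L2 = GF/BCDHE/- → run G
t=11: L0/L1/L2 = GF/BCDHE/- → run G
t=12: L0/L1/L2 = F/BCDHEG/- → run F
t=13: L0/L1/L2 = F/BCDHEG/- → run F
t=14: L0/L1/L2 = -/BCDHEGF/- → run B
t=15: L0/L1/L2 = -/BCDHEGF/- → run B
t=16: L0/L1/L2 = -/BCDHEGF/- → run B
t=17: L0/L1/L2 = -/BCDHEGF/- → run B
t=18: L0/L1/L2 = -/CDHEGF/B → run C
t=19: L0/L1/L2 = -/CDHEGF/B → run C
t=20: L0/L1/L2 = -/CDHEGF/B → run C
t=21: L0/L1/L2 = -/CDHEGF/B → run C
t=22: L0/L1/L2 = -/DHEGF/BC → run D
t=23: L0/L1/L2 = -/DHEGF/BC → run D
t=24: L0/L1/L2 = -/DHEGF/BC → run D
t=25: L0/L1/L2 = -/DHEGF/BC → run D
t=26: L0/L1/L2 = -/HEGF/BCD → run H
t=27: L0/L1/L2 = -/HEGF/BCD → run H
t=28: L0/L1/L2 = -/EGF/BCD → run E
t=29: L0/L1/L2 = -/EGF/BCD → run E
t=30: L0/L1/L2 = -/GF/BCD → run G
t=31: L0/L1/L2 = -/GF/BCD → run G
t=32: L0/L1/L2 = -/GF/BCD → run G
t=33: L0/L1/L2 = -/F/BCD → run F
t=34: L0/L1/L2 = -/F/BCD → run F
t=35: L0/L1/L2 = -/F/BCD → run F
t=36: L0/L1/L2 = -/F/BCD → run F
t=37: L0/L1/L2 = -/-/BCDF → run B
t=38: L0/L1/L2 = -/-/CDF → run C
t=39: L0/L1/L2 = -/-/DF → run D
t=40: L0/L1/L2 = -/-/DF → run D
t=41: L0/L1/L2 = -/-/F → run F
t=42: L0/L1/L2 = -/-/F → run F
t=43: (idle)
t=44: (idle)
t=45: (idle)
t=46: (idle)
t=47: (idle)

context switches = 18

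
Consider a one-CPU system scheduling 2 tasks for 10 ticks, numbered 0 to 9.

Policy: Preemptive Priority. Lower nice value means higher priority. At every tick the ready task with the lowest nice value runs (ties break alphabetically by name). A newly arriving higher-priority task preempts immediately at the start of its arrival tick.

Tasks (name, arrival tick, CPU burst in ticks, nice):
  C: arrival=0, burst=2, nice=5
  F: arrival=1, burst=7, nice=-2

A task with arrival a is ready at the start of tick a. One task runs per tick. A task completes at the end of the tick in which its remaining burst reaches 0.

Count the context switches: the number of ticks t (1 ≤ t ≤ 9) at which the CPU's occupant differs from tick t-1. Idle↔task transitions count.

context switches = 3

t=0: ready={C} → run C
t=1: ready={C,F} → run F
t=2: ready={C,F} → run F
t=3: ready={C,F} → run F
t=4: ready={C,F} → run F
t=5: ready={C,F} → run F
t=6: ready={C,F} → run F
t=7: ready={C,F} → run F
t=8: ready={C} → run C
t=9: (idle)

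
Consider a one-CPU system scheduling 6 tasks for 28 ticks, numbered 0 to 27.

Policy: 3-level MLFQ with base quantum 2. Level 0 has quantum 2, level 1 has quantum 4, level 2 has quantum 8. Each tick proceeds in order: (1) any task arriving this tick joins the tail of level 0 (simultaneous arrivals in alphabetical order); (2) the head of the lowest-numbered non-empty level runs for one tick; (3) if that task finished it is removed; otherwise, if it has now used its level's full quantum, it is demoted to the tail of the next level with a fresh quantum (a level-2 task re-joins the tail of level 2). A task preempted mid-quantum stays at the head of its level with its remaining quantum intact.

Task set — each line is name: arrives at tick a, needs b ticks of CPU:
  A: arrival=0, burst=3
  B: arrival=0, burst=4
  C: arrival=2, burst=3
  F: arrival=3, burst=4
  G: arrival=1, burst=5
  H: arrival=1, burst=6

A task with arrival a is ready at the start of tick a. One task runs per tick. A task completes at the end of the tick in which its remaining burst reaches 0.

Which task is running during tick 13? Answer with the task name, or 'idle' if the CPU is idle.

t=0: L0/L1/L2 = AB/-/- → run A
t=1: L0/L1/L2 = ABGH/-/- → run A
t=2: L0/L1/L2 = BGHC/A/- → run B
t=3: L0/L1/L2 = BGHCF/A/- → run B
t=4: L0/L1/L2 = GHCF/AB/- → run G
t=5: L0/L1/L2 = GHCF/AB/- → run G
t=6: L0/L1/L2 = HCF/ABG/- → run H
t=7: L0/L1/L2 = HCF/ABG/- → run H
t=8: L0/L1/L2 = CF/ABGH/- → run C
t=9: L0/L1/L2 = CF/ABGH/- → run C
t=10: L0/L1/L2 = F/ABGHC/- → run F
t=11: L0/L1/L2 = F/ABGHC/- → run F
t=12: L0/L1/L2 = -/ABGHCF/- → run A
t=13: L0/L1/L2 = -/BGHCF/- → run B
t=14: L0/L1/L2 = -/BGHCF/- → run B
t=15: L0/L1/L2 = -/GHCF/- → run G
t=16: L0/L1/L2 = -/GHCF/- → run G
t=17: L0/L1/L2 = -/GHCF/- → run G
t=18: L0/L1/L2 = -/HCF/- → run H
t=19: L0/L1/L2 = -/HCF/- → run H
t=20: L0/L1/L2 = -/HCF/- → run H
t=21: L0/L1/L2 = -/HCF/- → run H
t=22: L0/L1/L2 = -/CF/- → run C
t=23: L0/L1/L2 = -/F/- → run F
t=24: L0/L1/L2 = -/F/- → run F
t=25: (idle)
t=26: (idle)
t=27: (idle)

running at tick 13 = B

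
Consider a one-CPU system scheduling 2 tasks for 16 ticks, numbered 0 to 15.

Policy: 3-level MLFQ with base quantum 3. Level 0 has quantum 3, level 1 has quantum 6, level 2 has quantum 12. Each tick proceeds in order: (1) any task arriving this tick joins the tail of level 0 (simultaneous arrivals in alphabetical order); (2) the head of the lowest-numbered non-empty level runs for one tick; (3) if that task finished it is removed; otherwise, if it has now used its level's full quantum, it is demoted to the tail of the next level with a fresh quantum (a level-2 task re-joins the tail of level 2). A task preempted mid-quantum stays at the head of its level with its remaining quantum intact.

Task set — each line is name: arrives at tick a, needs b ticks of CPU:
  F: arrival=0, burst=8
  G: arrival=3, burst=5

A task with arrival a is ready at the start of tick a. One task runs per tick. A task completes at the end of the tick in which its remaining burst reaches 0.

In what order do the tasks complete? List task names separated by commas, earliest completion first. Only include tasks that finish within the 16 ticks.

completion order = F, G

t=0: L0/L1/L2 = F/-/- → run F
t=1: L0/L1/L2 = F/-/- → run F
t=2: L0/L1/L2 = F/-/- → run F
t=3: L0/L1/L2 = G/F/- → run G
t=4: L0/L1/L2 = G/F/- → run G
t=5: L0/L1/L2 = G/F/- → run G
t=6: L0/L1/L2 = -/FG/- → run F
t=7: L0/L1/L2 = -/FG/- → run F
t=8: L0/L1/L2 = -/FG/- → run F
t=9: L0/L1/L2 = -/FG/- → run F
t=10: L0/L1/L2 = -/FG/- → run F
t=11: L0/L1/L2 = -/G/- → run G
t=12: L0/L1/L2 = -/G/- → run G
t=13: (idle)
t=14: (idle)
t=15: (idle)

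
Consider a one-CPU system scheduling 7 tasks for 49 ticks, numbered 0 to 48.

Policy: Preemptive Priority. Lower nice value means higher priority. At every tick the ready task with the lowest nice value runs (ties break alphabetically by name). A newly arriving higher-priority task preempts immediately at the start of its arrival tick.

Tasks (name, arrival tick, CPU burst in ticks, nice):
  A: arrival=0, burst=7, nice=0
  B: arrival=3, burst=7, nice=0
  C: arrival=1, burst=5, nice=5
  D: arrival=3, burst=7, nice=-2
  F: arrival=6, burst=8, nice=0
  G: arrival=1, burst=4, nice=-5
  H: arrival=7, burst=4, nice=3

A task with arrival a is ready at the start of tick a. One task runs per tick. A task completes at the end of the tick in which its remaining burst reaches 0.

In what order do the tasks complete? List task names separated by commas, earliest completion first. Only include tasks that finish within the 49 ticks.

completion order = G, D, A, B, F, H, C

t=0: ready={A} → run A
t=1: ready={A,C,G} → run G
t=2: ready={A,C,G} → run G
t=3: ready={A,B,C,D,G} → run G
t=4: ready={A,B,C,D,G} → run G
t=5: ready={A,B,C,D} → run D
t=6: ready={A,B,C,D,F} → run D
t=7: ready={A,B,C,D,F,H} → run D
t=8: ready={A,B,C,D,F,H} → run D
t=9: ready={A,B,C,D,F,H} → run D
t=10: ready={A,B,C,D,F,H} → run D
t=11: ready={A,B,C,D,F,H} → run D
t=12: ready={A,B,C,F,H} → run A
t=13: ready={A,B,C,F,H} → run A
t=14: ready={A,B,C,F,H} → run A
t=15: ready={A,B,C,F,H} → run A
t=16: ready={A,B,C,F,H} → run A
t=17: ready={A,B,C,F,H} → run A
t=18: ready={B,C,F,H} → run B
t=19: ready={B,C,F,H} → run B
t=20: ready={B,C,F,H} → run B
t=21: ready={B,C,F,H} → run B
t=22: ready={B,C,F,H} → run B
t=23: ready={B,C,F,H} → run B
t=24: ready={B,C,F,H} → run B
t=25: ready={C,F,H} → run F
t=26: ready={C,F,H} → run F
t=27: ready={C,F,H} → run F
t=28: ready={C,F,H} → run F
t=29: ready={C,F,H} → run F
t=30: ready={C,F,H} → run F
t=31: ready={C,F,H} → run F
t=32: ready={C,F,H} → run F
t=33: ready={C,H} → run H
t=34: ready={C,H} → run H
t=35: ready={C,H} → run H
t=36: ready={C,H} → run H
t=37: ready={C} → run C
t=38: ready={C} → run C
t=39: ready={C} → run C
t=40: ready={C} → run C
t=41: ready={C} → run C
t=42: (idle)
t=43: (idle)
t=44: (idle)
t=45: (idle)
t=46: (idle)
t=47: (idle)
t=48: (idle)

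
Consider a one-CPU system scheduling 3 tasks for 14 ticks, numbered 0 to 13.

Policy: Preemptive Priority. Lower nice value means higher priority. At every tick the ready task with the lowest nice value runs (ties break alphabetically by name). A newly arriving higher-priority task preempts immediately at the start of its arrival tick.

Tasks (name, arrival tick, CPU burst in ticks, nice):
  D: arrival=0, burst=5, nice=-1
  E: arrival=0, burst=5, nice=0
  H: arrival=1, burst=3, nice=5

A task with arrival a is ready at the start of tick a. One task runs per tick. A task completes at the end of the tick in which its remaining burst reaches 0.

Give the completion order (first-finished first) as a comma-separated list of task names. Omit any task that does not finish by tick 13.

completion order = D, E, H

t=0: ready={D,E} → run D
t=1: ready={D,E,H} → run D
t=2: ready={D,E,H} → run D
t=3: ready={D,E,H} → run D
t=4: ready={D,E,H} → run D
t=5: ready={E,H} → run E
t=6: ready={E,H} → run E
t=7: ready={E,H} → run E
t=8: ready={E,H} → run E
t=9: ready={E,H} → run E
t=10: ready={H} → run H
t=11: ready={H} → run H
t=12: ready={H} → run H
t=13: (idle)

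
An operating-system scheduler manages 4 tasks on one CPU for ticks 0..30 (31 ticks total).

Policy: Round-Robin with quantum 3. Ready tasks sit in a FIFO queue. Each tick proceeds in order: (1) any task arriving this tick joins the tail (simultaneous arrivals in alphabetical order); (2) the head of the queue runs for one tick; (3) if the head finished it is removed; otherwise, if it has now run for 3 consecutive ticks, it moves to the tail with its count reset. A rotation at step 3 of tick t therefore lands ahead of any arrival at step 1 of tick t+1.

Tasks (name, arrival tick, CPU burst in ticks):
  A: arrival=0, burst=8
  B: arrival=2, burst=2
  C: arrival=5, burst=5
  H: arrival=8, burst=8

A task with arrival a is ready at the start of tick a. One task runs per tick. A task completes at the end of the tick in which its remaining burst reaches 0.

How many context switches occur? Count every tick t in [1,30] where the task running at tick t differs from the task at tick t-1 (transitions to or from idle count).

context switches = 8

t=0: queue=[A] q_used=0 → run A
t=1: queue=[A] q_used=1 → run A
t=2: queue=[A,B] q_used=2 → run A
t=3: queue=[B,A] q_used=0 → run B
t=4: queue=[B,A] q_used=1 → run B
t=5: queue=[A,C] q_used=0 → run A
t=6: queue=[A,C] q_used=1 → run A
t=7: queue=[A,C] q_used=2 → run A
t=8: queue=[C,A,H] q_used=0 → run C
t=9: queue=[C,A,H] q_used=1 → run C
t=10: queue=[C,A,H] q_used=2 → run C
t=11: queue=[A,H,C] q_used=0 → run A
t=12: queue=[A,H,C] q_used=1 → run A
t=13: queue=[H,C] q_used=0 → run H
t=14: queue=[H,C] q_used=1 → run H
t=15: queue=[H,C] q_used=2 → run H
t=16: queue=[C,H] q_used=0 → run C
t=17: queue=[C,H] q_used=1 → run C
t=18: queue=[H] q_used=0 → run H
t=19: queue=[H] q_used=1 → run H
t=20: queue=[H] q_used=2 → run H
t=21: queue=[H] q_used=0 → run H
t=22: queue=[H] q_used=1 → run H
t=23: (idle)
t=24: (idle)
t=25: (idle)
t=26: (idle)
t=27: (idle)
t=28: (idle)
t=29: (idle)
t=30: (idle)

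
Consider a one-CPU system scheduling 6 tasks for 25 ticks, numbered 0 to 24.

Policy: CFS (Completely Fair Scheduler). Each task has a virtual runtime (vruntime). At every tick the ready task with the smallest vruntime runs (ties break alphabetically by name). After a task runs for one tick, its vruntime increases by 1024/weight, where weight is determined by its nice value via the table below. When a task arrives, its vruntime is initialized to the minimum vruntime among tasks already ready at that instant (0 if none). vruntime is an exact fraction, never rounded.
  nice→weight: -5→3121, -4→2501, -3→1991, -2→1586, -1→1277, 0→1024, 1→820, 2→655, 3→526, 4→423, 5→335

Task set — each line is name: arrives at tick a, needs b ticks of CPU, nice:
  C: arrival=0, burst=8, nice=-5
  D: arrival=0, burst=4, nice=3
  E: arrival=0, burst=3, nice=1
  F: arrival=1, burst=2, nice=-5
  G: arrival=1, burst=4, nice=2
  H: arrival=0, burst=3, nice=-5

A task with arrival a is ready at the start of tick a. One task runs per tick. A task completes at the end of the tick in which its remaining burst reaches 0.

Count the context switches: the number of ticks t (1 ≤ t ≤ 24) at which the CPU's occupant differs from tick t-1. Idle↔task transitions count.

context switches = 23

t=0: vr[C=0 D=0 E=0 H=0] → run C
t=1: vr[C=1024/3121 D=0 E=0 F=0 G=0 H=0] → run D
t=2: vr[C=1024/3121 D=512/263 E=0 F=0 G=0 H=0] → run E
t=3: vr[C=1024/3121 D=512/263 E=256/205 F=0 G=0 H=0] → run F
t=4: vr[C=1024/3121 D=512/263 E=256/205 F=1024/3121 G=0 H=0] → run G
t=5: vr[C=1024/3121 D=512/263 E=256/205 F=1024/3121 G=1024/655 H=0] → run H
t=6: vr[C=1024/3121 D=512/263 E=256/205 F=1024/3121 G=1024/655 H=1024/3121] → run C
t=7: vr[C=2048/3121 D=512/263 E=256/205 F=1024/3121 G=1024/655 H=1024/3121] → run F
t=8: vr[C=2048/3121 D=512/263 E=256/205 G=1024/655 H=1024/3121] → run H
t=9: vr[C=2048/3121 D=512/263 E=256/205 G=1024/655 H=2048/3121] → run C
t=10: vr[C=3072/3121 D=512/263 E=256/205 G=1024/655 H=2048/3121] → run H
t=11: vr[C=3072/3121 D=512/263 E=256/205 G=1024/655] → run C
t=12: vr[C=4096/3121 D=512/263 E=256/205 G=1024/655] → run E
t=13: vr[C=4096/3121 D=512/263 E=512/205 G=1024/655] → run C
t=14: vr[C=5120/3121 D=512/263 E=512/205 G=1024/655] → run G
t=15: vr[C=5120/3121 D=512/263 E=512/205 G=2048/655] → run C
t=16: vr[C=6144/3121 D=512/263 E=512/205 G=2048/655] → run D
t=17: vr[C=6144/3121 D=1024/263 E=512/205 G=2048/655] → run C
t=18: vr[C=7168/3121 D=1024/263 E=512/205 G=2048/655] → run C
t=19: vr[D=1024/263 E=512/205 G=2048/655] → run E
t=20: vr[D=1024/263 G=2048/655] → run G
t=21: vr[D=1024/263 G=3072/655] → run D
t=22: vr[D=1536/263 G=3072/655] → run G
t=23: vr[D=1536/263] → run D
t=24: (idle)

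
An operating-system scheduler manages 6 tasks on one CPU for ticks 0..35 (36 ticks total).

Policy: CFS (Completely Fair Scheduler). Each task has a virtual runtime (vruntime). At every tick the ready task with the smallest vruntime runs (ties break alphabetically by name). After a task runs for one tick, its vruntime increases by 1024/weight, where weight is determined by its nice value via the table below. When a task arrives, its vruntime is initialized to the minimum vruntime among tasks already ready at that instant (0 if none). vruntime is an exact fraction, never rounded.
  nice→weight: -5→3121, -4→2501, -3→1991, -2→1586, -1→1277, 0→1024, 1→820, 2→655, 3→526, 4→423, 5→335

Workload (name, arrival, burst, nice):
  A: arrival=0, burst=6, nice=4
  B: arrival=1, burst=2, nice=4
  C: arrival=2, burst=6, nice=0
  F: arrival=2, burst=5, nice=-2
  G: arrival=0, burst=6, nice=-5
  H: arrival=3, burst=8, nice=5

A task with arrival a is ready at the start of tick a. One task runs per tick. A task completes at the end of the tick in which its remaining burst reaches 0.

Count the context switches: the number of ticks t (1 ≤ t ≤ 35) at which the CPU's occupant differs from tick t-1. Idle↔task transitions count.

t=0: vr[A=0 G=0] → run A
t=1: vr[A=1024/423 B=0 G=0] → run B
t=2: vr[A=1024/423 B=1024/423 C=0 F=0 G=0] → run C
t=3: vr[A=1024/423 B=1024/423 C=1 F=0 G=0 H=0] → run F
t=4: vr[A=1024/423 B=1024/423 C=1 F=512/793 G=0 H=0] → run G
t=5: vr[A=1024/423 B=1024/423 C=1 F=512/793 G=1024/3121 H=0] → run H
t=6: vr[A=1024/423 B=1024/423 C=1 F=512/793 G=1024/3121 H=1024/335] → run G
t=7: vr[A=1024/423 B=1024/423 C=1 F=512/793 G=2048/3121 H=1024/335] → run F
t=8: vr[A=1024/423 B=1024/423 C=1 F=1024/793 G=2048/3121 H=1024/335] → run G
t=9: vr[A=1024/423 B=1024/423 C=1 F=1024/793 G=3072/3121 H=1024/335] → run G
t=10: vr[A=1024/423 B=1024/423 C=1 F=1024/793 G=4096/3121 H=1024/335] → run C
t=11: vr[A=1024/423 B=1024/423 C=2 F=1024/793 G=4096/3121 H=1024/335] → run F
t=12: vr[A=1024/423 B=1024/423 C=2 F=1536/793 G=4096/3121 H=1024/335] → run G
t=13: vr[A=1024/423 B=1024/423 C=2 F=1536/793 G=5120/3121 H=1024/335] → run G
t=14: vr[A=1024/423 B=1024/423 C=2 F=1536/793 H=1024/335] → run F
t=15: vr[A=1024/423 B=1024/423 C=2 F=2048/793 H=1024/335] → run C
t=16: vr[A=1024/423 B=1024/423 C=3 F=2048/793 H=1024/335] → run A
t=17: vr[A=2048/423 B=1024/423 C=3 F=2048/793 H=1024/335] → run B
t=18: vr[A=2048/423 C=3 F=2048/793 H=1024/335] → run F
t=19: vr[A=2048/423 C=3 H=1024/335] → run C
t=20: vr[A=2048/423 C=4 H=1024/335] → run H
t=21: vr[A=2048/423 C=4 H=2048/335] → run C
t=22: vr[A=2048/423 C=5 H=2048/335] → run A
t=23: vr[A=1024/141 C=5 H=2048/335] → run C
t=24: vr[A=1024/141 H=2048/335] → run H
t=25: vr[A=1024/141 H=3072/335] → run A
t=26: vr[A=4096/423 H=3072/335] → run H
t=27: vr[A=4096/423 H=4096/335] → run A
t=28: vr[A=5120/423 H=4096/335] → run A
t=29: vr[H=4096/335] → run H
t=30: vr[H=1024/67] → run H
t=31: vr[H=6144/335] → run H
t=32: vr[H=7168/335] → run H
t=33: (idle)
t=34: (idle)
t=35: (idle)

context switches = 27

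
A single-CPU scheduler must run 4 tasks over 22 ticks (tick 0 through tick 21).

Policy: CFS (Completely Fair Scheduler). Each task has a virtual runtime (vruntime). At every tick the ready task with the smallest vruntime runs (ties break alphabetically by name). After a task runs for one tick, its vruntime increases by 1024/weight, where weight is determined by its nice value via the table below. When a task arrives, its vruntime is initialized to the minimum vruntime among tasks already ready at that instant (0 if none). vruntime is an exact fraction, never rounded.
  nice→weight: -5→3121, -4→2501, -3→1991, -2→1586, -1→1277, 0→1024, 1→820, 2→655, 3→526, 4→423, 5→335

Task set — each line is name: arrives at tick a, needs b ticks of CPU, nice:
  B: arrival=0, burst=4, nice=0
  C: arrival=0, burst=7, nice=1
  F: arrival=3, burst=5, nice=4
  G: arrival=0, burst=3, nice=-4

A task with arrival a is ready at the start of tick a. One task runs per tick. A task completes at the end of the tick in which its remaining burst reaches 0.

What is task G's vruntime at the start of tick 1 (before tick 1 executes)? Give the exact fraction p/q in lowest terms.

vruntime(G, start of tick 1) = 0/1

t=0: vr[B=0 C=0 G=0] → run B
t=1: vr[B=1 C=0 G=0] → run C
t=2: vr[B=1 C=256/205 G=0] → run G
t=3: vr[B=1 C=256/205 F=1024/2501 G=1024/2501] → run F
t=4: vr[B=1 C=256/205 F=2994176/1057923 G=1024/2501] → run G
t=5: vr[B=1 C=256/205 F=2994176/1057923 G=2048/2501] → run G
t=6: vr[B=1 C=256/205 F=2994176/1057923] → run B
t=7: vr[B=2 C=256/205 F=2994176/1057923] → run C
t=8: vr[B=2 C=512/205 F=2994176/1057923] → run B
t=9: vr[B=3 C=512/205 F=2994176/1057923] → run C
t=10: vr[B=3 C=768/205 F=2994176/1057923] → run F
t=11: vr[B=3 C=768/205 F=5555200/1057923] → run B
t=12: vr[C=768/205 F=5555200/1057923] → run C
t=13: vr[C=1024/205 F=5555200/1057923] → run C
t=14: vr[C=256/41 F=5555200/1057923] → run F
t=15: vr[C=256/41 F=2705408/352641] → run C
t=16: vr[C=1536/205 F=2705408/352641] → run C
t=17: vr[F=2705408/352641] → run F
t=18: vr[F=10677248/1057923] → run F
t=19: (idle)
t=20: (idle)
t=21: (idle)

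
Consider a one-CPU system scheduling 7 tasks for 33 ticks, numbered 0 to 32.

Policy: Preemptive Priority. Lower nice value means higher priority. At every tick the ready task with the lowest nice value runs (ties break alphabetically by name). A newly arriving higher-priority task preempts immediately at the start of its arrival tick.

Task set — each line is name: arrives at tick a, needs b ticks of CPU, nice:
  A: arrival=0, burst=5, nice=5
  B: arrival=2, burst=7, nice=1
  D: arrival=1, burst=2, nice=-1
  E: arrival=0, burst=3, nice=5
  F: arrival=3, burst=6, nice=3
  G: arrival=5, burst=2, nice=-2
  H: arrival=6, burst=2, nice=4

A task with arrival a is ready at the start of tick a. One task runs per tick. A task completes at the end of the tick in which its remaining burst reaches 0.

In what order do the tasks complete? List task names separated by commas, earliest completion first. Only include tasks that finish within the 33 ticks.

t=0: ready={A,E} → run A
t=1: ready={A,D,E} → run D
t=2: ready={A,B,D,E} → run D
t=3: ready={A,B,E,F} → run B
t=4: ready={A,B,E,F} → run B
t=5: ready={A,B,E,F,G} → run G
t=6: ready={A,B,E,F,G,H} → run G
t=7: ready={A,B,E,F,H} → run B
t=8: ready={A,B,E,F,H} → run B
t=9: ready={A,B,E,F,H} → run B
t=10: ready={A,B,E,F,H} → run B
t=11: ready={A,B,E,F,H} → run B
t=12: ready={A,E,F,H} → run F
t=13: ready={A,E,F,H} → run F
t=14: ready={A,E,F,H} → run F
t=15: ready={A,E,F,H} → run F
t=16: ready={A,E,F,H} → run F
t=17: ready={A,E,F,H} → run F
t=18: ready={A,E,H} → run H
t=19: ready={A,E,H} → run H
t=20: ready={A,E} → run A
t=21: ready={A,E} → run A
t=22: ready={A,E} → run A
t=23: ready={A,E} → run A
t=24: ready={E} → run E
t=25: ready={E} → run E
t=26: ready={E} → run E
t=27: (idle)
t=28: (idle)
t=29: (idle)
t=30: (idle)
t=31: (idle)
t=32: (idle)

completion order = D, G, B, F, H, A, E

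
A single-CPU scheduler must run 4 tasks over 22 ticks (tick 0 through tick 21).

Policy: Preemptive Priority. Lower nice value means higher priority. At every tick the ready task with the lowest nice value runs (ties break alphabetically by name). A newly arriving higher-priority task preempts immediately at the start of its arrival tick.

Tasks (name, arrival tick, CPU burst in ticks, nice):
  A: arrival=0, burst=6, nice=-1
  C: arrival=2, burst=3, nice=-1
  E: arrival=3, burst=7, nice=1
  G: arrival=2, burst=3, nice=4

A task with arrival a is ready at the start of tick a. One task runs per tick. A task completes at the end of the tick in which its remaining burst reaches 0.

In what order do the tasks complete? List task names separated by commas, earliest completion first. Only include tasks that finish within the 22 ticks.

t=0: ready={A} → run A
t=1: ready={A} → run A
t=2: ready={A,C,G} → run A
t=3: ready={A,C,E,G} → run A
t=4: ready={A,C,E,G} → run A
t=5: ready={A,C,E,G} → run A
t=6: ready={C,E,G} → run C
t=7: ready={C,E,G} → run C
t=8: ready={C,E,G} → run C
t=9: ready={E,G} → run E
t=10: ready={E,G} → run E
t=11: ready={E,G} → run E
t=12: ready={E,G} → run E
t=13: ready={E,G} → run E
t=14: ready={E,G} → run E
t=15: ready={E,G} → run E
t=16: ready={G} → run G
t=17: ready={G} → run G
t=18: ready={G} → run G
t=19: (idle)
t=20: (idle)
t=21: (idle)

completion order = A, C, E, G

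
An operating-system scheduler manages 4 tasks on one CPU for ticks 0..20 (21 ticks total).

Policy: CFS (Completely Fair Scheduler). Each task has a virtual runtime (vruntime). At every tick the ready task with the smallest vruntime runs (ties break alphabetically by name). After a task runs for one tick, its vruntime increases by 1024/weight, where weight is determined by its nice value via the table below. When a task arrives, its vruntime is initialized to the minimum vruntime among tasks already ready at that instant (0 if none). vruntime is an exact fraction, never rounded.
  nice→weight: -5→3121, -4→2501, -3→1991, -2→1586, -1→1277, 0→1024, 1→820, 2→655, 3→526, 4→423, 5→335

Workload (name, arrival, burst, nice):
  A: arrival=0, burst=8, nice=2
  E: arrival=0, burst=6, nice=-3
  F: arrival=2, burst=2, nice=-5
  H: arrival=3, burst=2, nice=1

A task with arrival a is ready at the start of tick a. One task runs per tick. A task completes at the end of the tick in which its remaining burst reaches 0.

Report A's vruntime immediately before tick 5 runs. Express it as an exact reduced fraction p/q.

vruntime(A, start of tick 5) = 1024/655

t=0: vr[A=0 E=0] → run A
t=1: vr[A=1024/655 E=0] → run E
t=2: vr[A=1024/655 E=1024/1991 F=1024/1991] → run E
t=3: vr[A=1024/655 E=2048/1991 F=1024/1991 H=1024/1991] → run F
t=4: vr[A=1024/655 E=2048/1991 F=5234688/6213911 H=1024/1991] → run H
t=5: vr[A=1024/655 E=2048/1991 F=5234688/6213911 H=719616/408155] → run F
t=6: vr[A=1024/655 E=2048/1991 H=719616/408155] → run E
t=7: vr[A=1024/655 E=3072/1991 H=719616/408155] → run E
t=8: vr[A=1024/655 E=4096/1991 H=719616/408155] → run A
t=9: vr[A=2048/655 E=4096/1991 H=719616/408155] → run H
t=10: vr[A=2048/655 E=4096/1991] → run E
t=11: vr[A=2048/655 E=5120/1991] → run E
t=12: vr[A=2048/655] → run A
t=13: vr[A=3072/655] → run A
t=14: vr[A=4096/655] → run A
t=15: vr[A=1024/131] → run A
t=16: vr[A=6144/655] → run A
t=17: vr[A=7168/655] → run A
t=18: (idle)
t=19: (idle)
t=20: (idle)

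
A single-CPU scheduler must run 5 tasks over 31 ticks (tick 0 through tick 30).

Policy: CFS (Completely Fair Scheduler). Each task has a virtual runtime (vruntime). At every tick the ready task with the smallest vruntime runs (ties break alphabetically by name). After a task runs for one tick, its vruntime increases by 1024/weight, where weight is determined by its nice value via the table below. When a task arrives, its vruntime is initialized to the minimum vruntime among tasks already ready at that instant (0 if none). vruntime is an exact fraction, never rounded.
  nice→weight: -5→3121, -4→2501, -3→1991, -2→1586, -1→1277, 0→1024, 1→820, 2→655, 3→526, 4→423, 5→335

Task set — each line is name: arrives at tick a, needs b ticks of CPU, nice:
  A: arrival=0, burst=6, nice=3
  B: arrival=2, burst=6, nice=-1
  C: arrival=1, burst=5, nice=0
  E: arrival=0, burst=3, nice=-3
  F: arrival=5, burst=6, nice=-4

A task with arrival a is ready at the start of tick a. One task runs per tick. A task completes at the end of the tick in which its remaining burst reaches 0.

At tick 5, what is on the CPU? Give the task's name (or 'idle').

t=0: vr[A=0 E=0] → run A
t=1: vr[A=512/263 C=0 E=0] → run C
t=2: vr[A=512/263 B=0 C=1 E=0] → run B
t=3: vr[A=512/263 B=1024/1277 C=1 E=0] → run E
t=4: vr[A=512/263 B=1024/1277 C=1 E=1024/1991] → run E
t=5: vr[A=512/263 B=1024/1277 C=1 E=2048/1991 F=1024/1277] → run B
t=6: vr[A=512/263 B=2048/1277 C=1 E=2048/1991 F=1024/1277] → run F
t=7: vr[A=512/263 B=2048/1277 C=1 E=2048/1991 F=3868672/3193777] → run C
t=8: vr[A=512/263 B=2048/1277 C=2 E=2048/1991 F=3868672/3193777] → run E
t=9: vr[A=512/263 B=2048/1277 C=2 F=3868672/3193777] → run F
t=10: vr[A=512/263 B=2048/1277 C=2 F=5176320/3193777] → run B
t=11: vr[A=512/263 B=3072/1277 C=2 F=5176320/3193777] → run F
t=12: vr[A=512/263 B=3072/1277 C=2 F=6483968/3193777] → run A
t=13: vr[A=1024/263 B=3072/1277 C=2 F=6483968/3193777] → run C
t=14: vr[A=1024/263 B=3072/1277 C=3 F=6483968/3193777] → run F
t=15: vr[A=1024/263 B=3072/1277 C=3 F=7791616/3193777] → run B
t=16: vr[A=1024/263 B=4096/1277 C=3 F=7791616/3193777] → run F
t=17: vr[A=1024/263 B=4096/1277 C=3 F=9099264/3193777] → run F
t=18: vr[A=1024/263 B=4096/1277 C=3] → run C
t=19: vr[A=1024/263 B=4096/1277 C=4] → run B
t=20: vr[A=1024/263 B=5120/1277 C=4] → run A
t=21: vr[A=1536/263 B=5120/1277 C=4] → run C
t=22: vr[A=1536/263 B=5120/1277] → run B
t=23: vr[A=1536/263] → run A
t=24: vr[A=2048/263] → run A
t=25: vr[A=2560/263] → run A
t=26: (idle)
t=27: (idle)
t=28: (idle)
t=29: (idle)
t=30: (idle)

running at tick 5 = B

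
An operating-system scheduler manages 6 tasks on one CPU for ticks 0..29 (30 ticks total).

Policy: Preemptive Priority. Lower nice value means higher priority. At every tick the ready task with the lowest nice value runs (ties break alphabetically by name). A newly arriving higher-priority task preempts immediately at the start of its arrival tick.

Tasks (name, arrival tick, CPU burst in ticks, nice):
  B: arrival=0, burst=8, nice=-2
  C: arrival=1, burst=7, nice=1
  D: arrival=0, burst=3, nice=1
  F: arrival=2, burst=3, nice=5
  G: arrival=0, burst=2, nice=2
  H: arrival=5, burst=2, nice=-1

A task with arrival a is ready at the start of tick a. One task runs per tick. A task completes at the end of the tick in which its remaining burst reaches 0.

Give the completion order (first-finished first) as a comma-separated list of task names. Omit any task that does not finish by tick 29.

completion order = B, H, C, D, G, F

t=0: ready={B,D,G} → run B
t=1: ready={B,C,D,G} → run B
t=2: ready={B,C,D,F,G} → run B
t=3: ready={B,C,D,F,G} → run B
t=4: ready={B,C,D,F,G} → run B
t=5: ready={B,C,D,F,G,H} → run B
t=6: ready={B,C,D,F,G,H} → run B
t=7: ready={B,C,D,F,G,H} → run B
t=8: ready={C,D,F,G,H} → run H
t=9: ready={C,D,F,G,H} → run H
t=10: ready={C,D,F,G} → run C
t=11: ready={C,D,F,G} → run C
t=12: ready={C,D,F,G} → run C
t=13: ready={C,D,F,G} → run C
t=14: ready={C,D,F,G} → run C
t=15: ready={C,D,F,G} → run C
t=16: ready={C,D,F,G} → run C
t=17: ready={D,F,G} → run D
t=18: ready={D,F,G} → run D
t=19: ready={D,F,G} → run D
t=20: ready={F,G} → run G
t=21: ready={F,G} → run G
t=22: ready={F} → run F
t=23: ready={F} → run F
t=24: ready={F} → run F
t=25: (idle)
t=26: (idle)
t=27: (idle)
t=28: (idle)
t=29: (idle)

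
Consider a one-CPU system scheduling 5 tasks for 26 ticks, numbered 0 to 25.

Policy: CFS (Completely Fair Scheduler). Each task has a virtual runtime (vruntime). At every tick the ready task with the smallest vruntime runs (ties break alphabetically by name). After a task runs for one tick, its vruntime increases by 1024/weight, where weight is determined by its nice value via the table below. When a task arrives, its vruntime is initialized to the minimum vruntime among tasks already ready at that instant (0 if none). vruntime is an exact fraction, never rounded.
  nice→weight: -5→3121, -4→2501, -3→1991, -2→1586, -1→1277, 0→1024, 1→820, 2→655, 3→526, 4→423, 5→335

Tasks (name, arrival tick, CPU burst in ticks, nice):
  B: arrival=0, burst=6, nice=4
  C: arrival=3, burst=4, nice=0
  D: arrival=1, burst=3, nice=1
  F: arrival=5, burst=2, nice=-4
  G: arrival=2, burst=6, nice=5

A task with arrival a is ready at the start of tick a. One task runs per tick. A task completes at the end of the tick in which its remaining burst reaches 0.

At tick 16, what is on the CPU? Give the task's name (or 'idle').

t=0: vr[B=0] → run B
t=1: vr[B=1024/423 D=1024/423] → run B
t=2: vr[B=2048/423 D=1024/423 G=1024/423] → run D
t=3: vr[B=2048/423 C=1024/423 D=318208/86715 G=1024/423] → run C
t=4: vr[B=2048/423 C=1447/423 D=318208/86715 G=1024/423] → run G
t=5: vr[B=2048/423 C=1447/423 D=318208/86715 F=1447/423 G=776192/141705] → run C
t=6: vr[B=2048/423 C=1870/423 D=318208/86715 F=1447/423 G=776192/141705] → run F
t=7: vr[B=2048/423 C=1870/423 D=318208/86715 F=4052099/1057923 G=776192/141705] → run D
t=8: vr[B=2048/423 C=1870/423 D=426496/86715 F=4052099/1057923 G=776192/141705] → run F
t=9: vr[B=2048/423 C=1870/423 D=426496/86715 G=776192/141705] → run C
t=10: vr[B=2048/423 C=2293/423 D=426496/86715 G=776192/141705] → run B
t=11: vr[B=1024/141 C=2293/423 D=426496/86715 G=776192/141705] → run D
t=12: vr[B=1024/141 C=2293/423 G=776192/141705] → run C
t=13: vr[B=1024/141 G=776192/141705] → run G
t=14: vr[B=1024/141 G=1209344/141705] → run B
t=15: vr[B=4096/423 G=1209344/141705] → run G
t=16: vr[B=4096/423 G=1642496/141705] → run B
t=17: vr[B=5120/423 G=1642496/141705] → run G
t=18: vr[B=5120/423 G=2075648/141705] → run B
t=19: vr[G=2075648/141705] → run G
t=20: vr[G=501760/28341] → run G
t=21: (idle)
t=22: (idle)
t=23: (idle)
t=24: (idle)
t=25: (idle)

running at tick 16 = B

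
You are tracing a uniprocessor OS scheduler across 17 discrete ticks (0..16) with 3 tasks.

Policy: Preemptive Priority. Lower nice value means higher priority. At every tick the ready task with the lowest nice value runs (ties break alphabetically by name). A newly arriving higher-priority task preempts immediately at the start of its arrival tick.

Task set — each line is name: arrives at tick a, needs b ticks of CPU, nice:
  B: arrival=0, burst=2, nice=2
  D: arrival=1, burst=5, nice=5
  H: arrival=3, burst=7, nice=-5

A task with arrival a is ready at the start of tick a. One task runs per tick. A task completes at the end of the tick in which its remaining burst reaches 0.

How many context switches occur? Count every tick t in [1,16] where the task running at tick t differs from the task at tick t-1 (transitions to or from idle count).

context switches = 4

t=0: ready={B} → run B
t=1: ready={B,D} → run B
t=2: ready={D} → run D
t=3: ready={D,H} → run H
t=4: ready={D,H} → run H
t=5: ready={D,H} → run H
t=6: ready={D,H} → run H
t=7: ready={D,H} → run H
t=8: ready={D,H} → run H
t=9: ready={D,H} → run H
t=10: ready={D} → run D
t=11: ready={D} → run D
t=12: ready={D} → run D
t=13: ready={D} → run D
t=14: (idle)
t=15: (idle)
t=16: (idle)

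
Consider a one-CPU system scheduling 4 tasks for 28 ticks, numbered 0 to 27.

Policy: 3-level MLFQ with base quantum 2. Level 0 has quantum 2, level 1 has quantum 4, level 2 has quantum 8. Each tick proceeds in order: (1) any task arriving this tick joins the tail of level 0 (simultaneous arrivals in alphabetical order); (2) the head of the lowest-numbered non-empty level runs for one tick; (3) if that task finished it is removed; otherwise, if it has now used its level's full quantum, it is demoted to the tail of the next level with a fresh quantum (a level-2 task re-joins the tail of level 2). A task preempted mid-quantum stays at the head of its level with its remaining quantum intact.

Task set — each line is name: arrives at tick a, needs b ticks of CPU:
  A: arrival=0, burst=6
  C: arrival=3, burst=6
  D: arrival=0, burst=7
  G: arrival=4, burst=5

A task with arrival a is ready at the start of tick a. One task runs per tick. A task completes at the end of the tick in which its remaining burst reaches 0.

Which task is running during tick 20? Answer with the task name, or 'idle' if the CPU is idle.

t=0: L0/L1/L2 = AD/-/- → run A
t=1: L0/L1/L2 = AD/-/- → run A
t=2: L0/L1/L2 = D/A/- → run D
t=3: L0/L1/L2 = DC/A/- → run D
t=4: L0/L1/L2 = CG/AD/- → run C
t=5: L0/L1/L2 = CG/AD/- → run C
t=6: L0/L1/L2 = G/ADC/- → run G
t=7: L0/L1/L2 = G/ADC/- → run G
t=8: L0/L1/L2 = -/ADCG/- → run A
t=9: L0/L1/L2 = -/ADCG/- → run A
t=10: L0/L1/L2 = -/ADCG/- → run A
t=11: L0/L1/L2 = -/ADCG/- → run A
t=12: L0/L1/L2 = -/DCG/- → run D
t=13: L0/L1/L2 = -/DCG/- → run D
t=14: L0/L1/L2 = -/DCG/- → run D
t=15: L0/L1/L2 = -/DCG/- → run D
t=16: L0/L1/L2 = -/CG/D → run C
t=17: L0/L1/L2 = -/CG/D → run C
t=18: L0/L1/L2 = -/CG/D → run C
t=19: L0/L1/L2 = -/CG/D → run C
t=20: L0/L1/L2 = -/G/D → run G
t=21: L0/L1/L2 = -/G/D → run G
t=22: L0/L1/L2 = -/G/D → run G
t=23: L0/L1/L2 = -/-/D → run D
t=24: (idle)
t=25: (idle)
t=26: (idle)
t=27: (idle)

running at tick 20 = G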